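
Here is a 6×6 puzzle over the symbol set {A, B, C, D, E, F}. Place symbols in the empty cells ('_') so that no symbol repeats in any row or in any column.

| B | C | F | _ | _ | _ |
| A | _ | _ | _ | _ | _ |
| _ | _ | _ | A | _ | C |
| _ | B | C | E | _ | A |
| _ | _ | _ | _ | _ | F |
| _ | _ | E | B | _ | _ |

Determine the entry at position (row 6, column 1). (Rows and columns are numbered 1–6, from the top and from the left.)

C

Cell (r1,c4): row 1 has {B,C,F}; column 4 has {A,B,E} → D.
Cell (r1,c6): row 1 has {B,C,D,F}; column 6 has {A,C,F} → E.
Cell (r5,c4): row 5 has {F}; column 4 has {A,B,D,E} → C.
Cell (r6,c6): row 6 has {B,E}; column 6 has {A,C,E,F} → D.
Cell (r1,c5): row 1 has {B,C,D,E,F}; column 5 is empty so far → A.
Cell (r2,c4): row 2 has {A}; column 4 has {A,B,C,D,E} → F.
Cell (r2,c6): row 2 has {A,F}; column 6 has {A,C,D,E,F} → B.
Cell (r2,c3): row 2 has {A,B,F}; column 3 has {C,E,F} → D.
Cell (r3,c3): row 3 has {A,C}; column 3 has {C,D,E,F} → B.
Cell (r5,c3): row 5 has {C,F}; column 3 has {B,C,D,E,F} → A.
Cell (r2,c2): row 2 has {A,B,D,F}; column 2 has {B,C} → E.
Cell (r2,c5): row 2 has {A,B,D,E,F}; column 5 has {A} → C.
Cell (r5,c2): row 5 has {A,C,F}; column 2 has {B,C,E} → D.
Cell (r6,c5): row 6 has {B,D,E}; column 5 has {A,C} → F.
Cell (r3,c2): row 3 has {A,B,C}; column 2 has {B,C,D,E} → F.
Cell (r4,c5): row 4 has {A,B,C,E}; column 5 has {A,C,F} → D.
Cell (r5,c1): row 5 has {A,C,D,F}; column 1 has {A,B} → E.
Cell (r5,c5): row 5 has {A,C,D,E,F}; column 5 has {A,C,D,F} → B.
Cell (r6,c1): row 6 has {B,D,E,F}; column 1 has {A,B,E} → C.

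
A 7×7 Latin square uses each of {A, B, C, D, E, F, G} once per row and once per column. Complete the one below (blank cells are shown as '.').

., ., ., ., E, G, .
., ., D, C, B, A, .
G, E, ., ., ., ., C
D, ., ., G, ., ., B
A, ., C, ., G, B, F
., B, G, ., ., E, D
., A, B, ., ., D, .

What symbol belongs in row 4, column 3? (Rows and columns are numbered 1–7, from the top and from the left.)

E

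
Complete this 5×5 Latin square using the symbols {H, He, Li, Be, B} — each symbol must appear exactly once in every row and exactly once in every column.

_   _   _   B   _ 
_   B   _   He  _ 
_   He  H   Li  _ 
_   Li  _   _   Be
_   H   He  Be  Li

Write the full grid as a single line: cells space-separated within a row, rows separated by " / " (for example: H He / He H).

H Be Li B He / Li B Be He H / Be He H Li B / He Li B H Be / B H He Be Li

row 1 has {B}; column 2 has {H,He,Li,B} — only Be is left for (r1,c2).
row 1 has {Be,B}; column 3 has {H,He} — only Li is left for (r1,c3).
row 2 has {He,B}; column 3 has {H,He,Li} — only Be is left for (r2,c3).
row 2 has {He,Be,B}; column 5 has {Li,Be} — only H is left for (r2,c5).
row 3 has {H,He,Li}; column 5 has {H,Li,Be} — only B is left for (r3,c5).
row 4 has {Li,Be}; column 3 has {H,He,Li,Be} — only B is left for (r4,c3).
row 4 has {Li,Be,B}; column 4 has {He,Li,Be,B} — only H is left for (r4,c4).
row 5 has {H,He,Li,Be}; column 1 is empty so far — only B is left for (r5,c1).
row 1 has {Li,Be,B}; column 5 has {H,Li,Be,B} — only He is left for (r1,c5).
row 2 has {H,He,Be,B}; column 1 has {B} — only Li is left for (r2,c1).
row 3 has {H,He,Li,B}; column 1 has {Li,B} — only Be is left for (r3,c1).
row 4 has {H,Li,Be,B}; column 1 has {Li,Be,B} — only He is left for (r4,c1).
row 1 has {He,Li,Be,B}; column 1 has {He,Li,Be,B} — only H is left for (r1,c1).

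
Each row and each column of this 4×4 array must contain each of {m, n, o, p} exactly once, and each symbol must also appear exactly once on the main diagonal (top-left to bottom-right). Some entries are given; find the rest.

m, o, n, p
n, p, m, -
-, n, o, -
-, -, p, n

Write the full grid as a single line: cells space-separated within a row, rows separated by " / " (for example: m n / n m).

m o n p / n p m o / p n o m / o m p n

(r2,c4) = o
(r3,c1) = p
(r3,c4) = m
(r4,c1) = o
(r4,c2) = m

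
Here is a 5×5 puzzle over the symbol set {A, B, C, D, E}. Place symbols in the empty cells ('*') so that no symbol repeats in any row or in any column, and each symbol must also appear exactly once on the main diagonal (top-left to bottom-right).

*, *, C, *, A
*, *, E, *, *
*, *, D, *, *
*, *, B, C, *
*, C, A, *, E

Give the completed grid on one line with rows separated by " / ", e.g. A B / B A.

At row 1, column 1: row 1 has {A,C}; column 1 is empty so far; the diagonal has {C,D,E}; that leaves B.
At row 2, column 2: row 2 has {E}; column 2 has {C}; the diagonal has {B,C,D,E}; that leaves A.
At row 4, column 5: row 4 has {B,C}; column 5 has {A,E}; that leaves D.
At row 5, column 1: row 5 has {A,C,E}; column 1 has {B}; that leaves D.
At row 5, column 4: row 5 has {A,C,D,E}; column 4 has {C}; that leaves B.
At row 2, column 1: row 2 has {A,E}; column 1 has {B,D}; that leaves C.
At row 2, column 4: row 2 has {A,C,E}; column 4 has {B,C}; that leaves D.
At row 2, column 5: row 2 has {A,C,D,E}; column 5 has {A,D,E}; that leaves B.
At row 3, column 5: row 3 has {D}; column 5 has {A,B,D,E}; that leaves C.
At row 4, column 2: row 4 has {B,C,D}; column 2 has {A,C}; that leaves E.
At row 1, column 2: row 1 has {A,B,C}; column 2 has {A,C,E}; that leaves D.
At row 1, column 4: row 1 has {A,B,C,D}; column 4 has {B,C,D}; that leaves E.
At row 3, column 2: row 3 has {C,D}; column 2 has {A,C,D,E}; that leaves B.
At row 3, column 4: row 3 has {B,C,D}; column 4 has {B,C,D,E}; that leaves A.
At row 4, column 1: row 4 has {B,C,D,E}; column 1 has {B,C,D}; that leaves A.
At row 3, column 1: row 3 has {A,B,C,D}; column 1 has {A,B,C,D}; that leaves E.

B D C E A / C A E D B / E B D A C / A E B C D / D C A B E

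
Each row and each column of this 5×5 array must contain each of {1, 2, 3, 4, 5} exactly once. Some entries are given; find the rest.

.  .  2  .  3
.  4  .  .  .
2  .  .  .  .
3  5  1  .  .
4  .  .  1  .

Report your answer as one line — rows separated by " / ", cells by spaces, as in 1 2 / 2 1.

5 1 2 4 3 / 1 4 5 3 2 / 2 3 4 5 1 / 3 5 1 2 4 / 4 2 3 1 5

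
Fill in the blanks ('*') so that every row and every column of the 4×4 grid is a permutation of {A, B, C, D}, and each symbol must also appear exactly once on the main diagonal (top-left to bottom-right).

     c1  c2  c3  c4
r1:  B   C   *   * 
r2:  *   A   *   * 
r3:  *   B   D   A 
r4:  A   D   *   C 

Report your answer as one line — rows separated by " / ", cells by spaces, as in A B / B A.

B C A D / D A C B / C B D A / A D B C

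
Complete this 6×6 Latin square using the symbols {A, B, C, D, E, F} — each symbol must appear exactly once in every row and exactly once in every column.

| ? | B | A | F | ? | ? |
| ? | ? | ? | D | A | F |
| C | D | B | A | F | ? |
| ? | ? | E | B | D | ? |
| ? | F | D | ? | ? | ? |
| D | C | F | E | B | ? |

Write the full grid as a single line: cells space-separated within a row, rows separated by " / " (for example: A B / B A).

E B A F C D / B E C D A F / C D B A F E / F A E B D C / A F D C E B / D C F E B A

(r1,c1): row 1 has {A,B,F}; column 1 has {C,D}, so it must be E.
(r1,c5): row 1 has {A,B,E,F}; column 5 has {A,B,D,F}, so it must be C.
(r1,c6): row 1 has {A,B,C,E,F}; column 6 has {F}, so it must be D.
(r2,c1): row 2 has {A,D,F}; column 1 has {C,D,E}, so it must be B.
(r2,c2): row 2 has {A,B,D,F}; column 2 has {B,C,D,F}, so it must be E.
(r2,c3): row 2 has {A,B,D,E,F}; column 3 has {A,B,D,E,F}, so it must be C.
(r3,c6): row 3 has {A,B,C,D,F}; column 6 has {D,F}, so it must be E.
(r4,c2): row 4 has {B,D,E}; column 2 has {B,C,D,E,F}, so it must be A.
(r4,c6): row 4 has {A,B,D,E}; column 6 has {D,E,F}, so it must be C.
(r5,c1): row 5 has {D,F}; column 1 has {B,C,D,E}, so it must be A.
(r5,c4): row 5 has {A,D,F}; column 4 has {A,B,D,E,F}, so it must be C.
(r5,c5): row 5 has {A,C,D,F}; column 5 has {A,B,C,D,F}, so it must be E.
(r5,c6): row 5 has {A,C,D,E,F}; column 6 has {C,D,E,F}, so it must be B.
(r6,c6): row 6 has {B,C,D,E,F}; column 6 has {B,C,D,E,F}, so it must be A.
(r4,c1): row 4 has {A,B,C,D,E}; column 1 has {A,B,C,D,E}, so it must be F.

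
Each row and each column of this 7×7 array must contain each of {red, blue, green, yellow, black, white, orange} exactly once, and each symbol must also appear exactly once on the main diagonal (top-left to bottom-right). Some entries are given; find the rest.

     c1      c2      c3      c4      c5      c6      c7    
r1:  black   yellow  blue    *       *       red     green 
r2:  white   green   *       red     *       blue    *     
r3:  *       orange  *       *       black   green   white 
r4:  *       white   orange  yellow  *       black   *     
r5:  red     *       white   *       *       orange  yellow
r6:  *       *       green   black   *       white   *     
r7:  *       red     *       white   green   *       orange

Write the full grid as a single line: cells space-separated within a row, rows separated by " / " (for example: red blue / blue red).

black yellow blue orange white red green / white green yellow red orange blue black / yellow orange red blue black green white / green white orange yellow red black blue / red black white green blue orange yellow / orange blue green black yellow white red / blue red black white green yellow orange

(r1,c4) = orange
(r1,c5) = white
(r2,c7) = black
(r3,c3) = red
(r3,c4) = blue
(r5,c4) = green
(r5,c5) = blue
(r6,c2) = blue
(r6,c7) = red
(r7,c6) = yellow
(r2,c3) = yellow
(r2,c5) = orange
(r3,c1) = yellow
(r4,c5) = red
(r4,c7) = blue
(r5,c2) = black
(r6,c1) = orange
(r6,c5) = yellow
(r7,c1) = blue
(r7,c3) = black
(r4,c1) = green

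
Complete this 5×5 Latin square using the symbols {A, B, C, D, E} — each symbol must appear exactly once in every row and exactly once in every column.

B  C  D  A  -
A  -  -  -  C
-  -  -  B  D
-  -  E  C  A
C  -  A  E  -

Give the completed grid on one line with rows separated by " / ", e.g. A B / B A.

At row 1, column 5: row 1 has {A,B,C,D}; column 5 has {A,C,D}; that leaves E.
At row 2, column 3: row 2 has {A,C}; column 3 has {A,D,E}; that leaves B.
At row 2, column 4: row 2 has {A,B,C}; column 4 has {A,B,C,E}; that leaves D.
At row 3, column 1: row 3 has {B,D}; column 1 has {A,B,C}; that leaves E.
At row 3, column 2: row 3 has {B,D,E}; column 2 has {C}; that leaves A.
At row 3, column 3: row 3 has {A,B,D,E}; column 3 has {A,B,D,E}; that leaves C.
At row 4, column 1: row 4 has {A,C,E}; column 1 has {A,B,C,E}; that leaves D.
At row 4, column 2: row 4 has {A,C,D,E}; column 2 has {A,C}; that leaves B.
At row 5, column 2: row 5 has {A,C,E}; column 2 has {A,B,C}; that leaves D.
At row 5, column 5: row 5 has {A,C,D,E}; column 5 has {A,C,D,E}; that leaves B.
At row 2, column 2: row 2 has {A,B,C,D}; column 2 has {A,B,C,D}; that leaves E.

B C D A E / A E B D C / E A C B D / D B E C A / C D A E B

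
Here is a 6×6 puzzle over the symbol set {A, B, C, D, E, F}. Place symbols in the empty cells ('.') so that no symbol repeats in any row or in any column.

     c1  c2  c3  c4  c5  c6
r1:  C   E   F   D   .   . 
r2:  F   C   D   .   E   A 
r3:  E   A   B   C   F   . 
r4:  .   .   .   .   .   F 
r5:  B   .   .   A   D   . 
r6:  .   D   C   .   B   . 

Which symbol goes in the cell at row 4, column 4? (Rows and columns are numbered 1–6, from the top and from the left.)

E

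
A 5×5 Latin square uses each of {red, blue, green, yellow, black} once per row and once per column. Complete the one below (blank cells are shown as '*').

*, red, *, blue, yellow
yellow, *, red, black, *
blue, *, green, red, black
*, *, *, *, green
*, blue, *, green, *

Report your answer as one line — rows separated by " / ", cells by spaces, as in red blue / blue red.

green red black blue yellow / yellow green red black blue / blue yellow green red black / red black blue yellow green / black blue yellow green red

(r1,c3) = black
(r2,c2) = green
(r2,c5) = blue
(r3,c2) = yellow
(r4,c2) = black
(r4,c4) = yellow
(r5,c3) = yellow
(r5,c5) = red
(r1,c1) = green
(r4,c1) = red
(r4,c3) = blue
(r5,c1) = black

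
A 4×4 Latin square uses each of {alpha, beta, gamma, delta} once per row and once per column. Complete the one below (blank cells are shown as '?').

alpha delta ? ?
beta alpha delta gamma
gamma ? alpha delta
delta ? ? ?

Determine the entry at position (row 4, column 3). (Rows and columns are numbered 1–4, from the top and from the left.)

(r1,c4): row 1 has {alpha,delta}; column 4 has {gamma,delta}, so it must be beta.
(r3,c2): row 3 has {alpha,gamma,delta}; column 2 has {alpha,delta}, so it must be beta.
(r4,c2): row 4 has {delta}; column 2 has {alpha,beta,delta}, so it must be gamma.
(r4,c3): row 4 has {gamma,delta}; column 3 has {alpha,delta}, so it must be beta.

beta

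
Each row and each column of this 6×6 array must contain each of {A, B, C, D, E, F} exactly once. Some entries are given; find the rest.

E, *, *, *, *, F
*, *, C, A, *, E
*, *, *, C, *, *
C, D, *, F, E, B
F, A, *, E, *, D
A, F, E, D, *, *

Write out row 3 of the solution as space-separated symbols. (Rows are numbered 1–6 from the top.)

(r1,c4) = B
(r2,c2) = B
(r3,c2) = E
(r3,c6) = A
(r4,c3) = A
(r5,c3) = B
(r5,c5) = C
(r6,c5) = B
(r6,c6) = C
(r1,c2) = C
(r1,c3) = D
(r1,c5) = A
(r2,c1) = D
(r2,c5) = F
(r3,c1) = B
(r3,c3) = F
(r3,c5) = D

B E F C D A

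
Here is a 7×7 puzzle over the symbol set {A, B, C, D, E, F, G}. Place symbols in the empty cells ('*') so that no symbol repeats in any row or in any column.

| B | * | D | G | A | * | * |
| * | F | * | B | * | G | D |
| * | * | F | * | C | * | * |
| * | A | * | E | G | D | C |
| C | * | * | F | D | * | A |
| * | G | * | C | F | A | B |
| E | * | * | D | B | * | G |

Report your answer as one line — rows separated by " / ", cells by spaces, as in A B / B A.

B E D G A C F / A F C B E G D / G D F A C B E / F A B E G D C / C B G F D E A / D G E C F A B / E C A D B F G

(r2,c1) = A
(r2,c5) = E
(r3,c4) = A
(r3,c7) = E
(r4,c1) = F
(r4,c3) = B
(r6,c1) = D
(r6,c3) = E
(r7,c2) = C
(r7,c3) = A
(r7,c6) = F
(r1,c2) = E
(r1,c6) = C
(r1,c7) = F
(r2,c3) = C
(r3,c1) = G
(r3,c6) = B
(r5,c2) = B
(r5,c3) = G
(r5,c6) = E
(r3,c2) = D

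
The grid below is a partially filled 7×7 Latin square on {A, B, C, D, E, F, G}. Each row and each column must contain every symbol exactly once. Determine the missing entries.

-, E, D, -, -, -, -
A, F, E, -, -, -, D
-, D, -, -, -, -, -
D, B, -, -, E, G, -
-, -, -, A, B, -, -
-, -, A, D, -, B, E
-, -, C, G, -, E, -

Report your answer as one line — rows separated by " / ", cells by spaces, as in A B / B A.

B E D F C A G / A F E B G C D / G D B E A F C / D B F C E G A / E C G A B D F / C G A D F B E / F A C G D E B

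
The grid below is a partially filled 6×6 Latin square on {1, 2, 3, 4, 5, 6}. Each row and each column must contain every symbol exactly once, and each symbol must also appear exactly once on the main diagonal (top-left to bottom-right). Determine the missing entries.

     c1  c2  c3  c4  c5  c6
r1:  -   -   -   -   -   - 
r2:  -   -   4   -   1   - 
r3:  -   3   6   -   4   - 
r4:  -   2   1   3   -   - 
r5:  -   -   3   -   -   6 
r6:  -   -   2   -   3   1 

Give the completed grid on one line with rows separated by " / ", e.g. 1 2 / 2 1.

4 1 5 2 6 3 / 3 5 4 6 1 2 / 2 3 6 1 4 5 / 6 2 1 3 5 4 / 1 4 3 5 2 6 / 5 6 2 4 3 1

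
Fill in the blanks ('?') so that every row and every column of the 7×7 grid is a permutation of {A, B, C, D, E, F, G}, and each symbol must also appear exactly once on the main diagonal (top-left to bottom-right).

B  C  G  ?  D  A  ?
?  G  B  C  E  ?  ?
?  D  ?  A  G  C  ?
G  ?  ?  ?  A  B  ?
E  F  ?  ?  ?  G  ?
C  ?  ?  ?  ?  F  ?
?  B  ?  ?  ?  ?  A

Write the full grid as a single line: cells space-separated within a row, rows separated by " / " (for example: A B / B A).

B C G F D A E / A G B C E D F / F D E A G C B / G E F D A B C / E F A B C G D / C A D E B F G / D B C G F E A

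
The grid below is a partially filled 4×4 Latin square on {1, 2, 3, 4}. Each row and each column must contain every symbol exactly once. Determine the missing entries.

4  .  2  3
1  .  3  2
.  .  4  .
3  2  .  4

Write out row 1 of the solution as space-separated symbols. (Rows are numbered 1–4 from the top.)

(r1,c2) = 1

4 1 2 3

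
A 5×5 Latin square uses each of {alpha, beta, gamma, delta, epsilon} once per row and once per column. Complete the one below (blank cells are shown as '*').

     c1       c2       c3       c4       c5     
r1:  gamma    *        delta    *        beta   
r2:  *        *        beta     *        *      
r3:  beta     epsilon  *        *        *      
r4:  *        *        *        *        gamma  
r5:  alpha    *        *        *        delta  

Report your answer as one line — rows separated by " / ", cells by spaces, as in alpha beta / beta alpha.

gamma alpha delta epsilon beta / delta gamma beta alpha epsilon / beta epsilon gamma delta alpha / epsilon delta alpha beta gamma / alpha beta epsilon gamma delta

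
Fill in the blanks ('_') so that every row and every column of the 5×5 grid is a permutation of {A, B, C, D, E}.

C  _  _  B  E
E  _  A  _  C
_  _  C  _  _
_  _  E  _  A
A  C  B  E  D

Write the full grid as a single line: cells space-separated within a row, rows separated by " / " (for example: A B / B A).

C A D B E / E B A D C / D E C A B / B D E C A / A C B E D

(r1,c3) = D
(r2,c4) = D
(r3,c4) = A
(r3,c5) = B
(r4,c4) = C
(r1,c2) = A
(r2,c2) = B
(r3,c1) = D
(r3,c2) = E
(r4,c1) = B
(r4,c2) = D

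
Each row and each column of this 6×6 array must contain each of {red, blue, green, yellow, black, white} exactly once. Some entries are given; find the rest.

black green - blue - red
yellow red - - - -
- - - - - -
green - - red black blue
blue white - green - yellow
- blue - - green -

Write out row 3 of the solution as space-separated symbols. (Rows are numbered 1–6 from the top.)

red black blue white yellow green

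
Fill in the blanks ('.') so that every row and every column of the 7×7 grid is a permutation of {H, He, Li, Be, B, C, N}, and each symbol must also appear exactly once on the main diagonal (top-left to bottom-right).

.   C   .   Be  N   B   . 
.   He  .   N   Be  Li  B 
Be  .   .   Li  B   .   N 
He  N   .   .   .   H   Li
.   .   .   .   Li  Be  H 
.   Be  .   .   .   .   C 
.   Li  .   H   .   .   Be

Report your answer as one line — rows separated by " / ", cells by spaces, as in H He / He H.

H C Li Be N B He / C He H N Be Li B / Be H C Li B He N / He N Be B C H Li / N B He C Li Be H / Li Be B He H N C / B Li N H He C Be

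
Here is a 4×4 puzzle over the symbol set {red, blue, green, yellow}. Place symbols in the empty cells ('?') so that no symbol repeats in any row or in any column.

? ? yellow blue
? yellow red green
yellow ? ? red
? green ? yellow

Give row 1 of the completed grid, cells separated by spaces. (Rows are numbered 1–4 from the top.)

green red yellow blue

(r1,c2) = red
(r2,c1) = blue
(r3,c2) = blue
(r3,c3) = green
(r4,c1) = red
(r4,c3) = blue
(r1,c1) = green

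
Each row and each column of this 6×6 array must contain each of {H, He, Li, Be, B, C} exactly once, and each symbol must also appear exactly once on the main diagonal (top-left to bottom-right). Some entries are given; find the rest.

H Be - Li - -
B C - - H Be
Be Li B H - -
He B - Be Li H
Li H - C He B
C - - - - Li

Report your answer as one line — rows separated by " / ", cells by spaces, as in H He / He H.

H Be He Li B C / B C Li He H Be / Be Li B H C He / He B C Be Li H / Li H Be C He B / C He H B Be Li

At row 2, column 4: row 2 has {H,Be,B,C}; column 4 has {H,Li,Be,C}; that leaves He.
At row 3, column 5: row 3 has {H,Li,Be,B}; column 5 has {H,He,Li}; that leaves C.
At row 3, column 6: row 3 has {H,Li,Be,B,C}; column 6 has {H,Li,Be,B}; that leaves He.
At row 4, column 3: row 4 has {H,He,Li,Be,B}; column 3 has {B}; that leaves C.
At row 5, column 3: row 5 has {H,He,Li,B,C}; column 3 has {B,C}; that leaves Be.
At row 6, column 2: row 6 has {Li,C}; column 2 has {H,Li,Be,B,C}; that leaves He.
At row 6, column 3: row 6 has {He,Li,C}; column 3 has {Be,B,C}; that leaves H.
At row 6, column 4: row 6 has {H,He,Li,C}; column 4 has {H,He,Li,Be,C}; that leaves B.
At row 6, column 5: row 6 has {H,He,Li,B,C}; column 5 has {H,He,Li,C}; that leaves Be.
At row 1, column 3: row 1 has {H,Li,Be}; column 3 has {H,Be,B,C}; that leaves He.
At row 1, column 5: row 1 has {H,He,Li,Be}; column 5 has {H,He,Li,Be,C}; that leaves B.
At row 1, column 6: row 1 has {H,He,Li,Be,B}; column 6 has {H,He,Li,Be,B}; that leaves C.
At row 2, column 3: row 2 has {H,He,Be,B,C}; column 3 has {H,He,Be,B,C}; that leaves Li.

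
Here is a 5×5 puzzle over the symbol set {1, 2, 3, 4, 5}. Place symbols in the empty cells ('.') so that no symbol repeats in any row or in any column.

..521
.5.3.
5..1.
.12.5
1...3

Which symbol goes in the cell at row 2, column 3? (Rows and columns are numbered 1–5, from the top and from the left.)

1

(r4,c4) = 4
(r5,c3) = 4
(r5,c4) = 5
(r2,c3) = 1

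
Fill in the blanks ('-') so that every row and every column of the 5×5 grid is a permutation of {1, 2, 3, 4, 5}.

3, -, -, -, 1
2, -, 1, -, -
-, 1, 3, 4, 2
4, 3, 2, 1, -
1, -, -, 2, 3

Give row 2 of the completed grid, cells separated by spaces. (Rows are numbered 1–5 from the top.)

(r1,c4) = 5
(r2,c4) = 3
(r3,c1) = 5
(r4,c5) = 5
(r1,c3) = 4
(r2,c5) = 4
(r5,c3) = 5
(r1,c2) = 2
(r2,c2) = 5

2 5 1 3 4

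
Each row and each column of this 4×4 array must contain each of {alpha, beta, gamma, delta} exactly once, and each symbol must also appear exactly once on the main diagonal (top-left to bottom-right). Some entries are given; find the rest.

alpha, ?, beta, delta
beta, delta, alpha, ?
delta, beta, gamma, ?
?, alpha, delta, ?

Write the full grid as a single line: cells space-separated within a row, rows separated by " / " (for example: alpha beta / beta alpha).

Cell (r1,c2): row 1 has {alpha,beta,delta}; column 2 has {alpha,beta,delta} → gamma.
Cell (r2,c4): row 2 has {alpha,beta,delta}; column 4 has {delta} → gamma.
Cell (r3,c4): row 3 has {beta,gamma,delta}; column 4 has {gamma,delta} → alpha.
Cell (r4,c1): row 4 has {alpha,delta}; column 1 has {alpha,beta,delta} → gamma.
Cell (r4,c4): row 4 has {alpha,gamma,delta}; column 4 has {alpha,gamma,delta}; the diagonal has {alpha,gamma,delta} → beta.

alpha gamma beta delta / beta delta alpha gamma / delta beta gamma alpha / gamma alpha delta beta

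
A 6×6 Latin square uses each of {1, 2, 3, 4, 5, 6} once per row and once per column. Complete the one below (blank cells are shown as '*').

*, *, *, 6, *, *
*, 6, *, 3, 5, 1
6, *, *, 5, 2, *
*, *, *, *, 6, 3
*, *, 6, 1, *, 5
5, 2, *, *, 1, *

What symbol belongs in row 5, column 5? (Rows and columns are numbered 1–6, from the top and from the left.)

3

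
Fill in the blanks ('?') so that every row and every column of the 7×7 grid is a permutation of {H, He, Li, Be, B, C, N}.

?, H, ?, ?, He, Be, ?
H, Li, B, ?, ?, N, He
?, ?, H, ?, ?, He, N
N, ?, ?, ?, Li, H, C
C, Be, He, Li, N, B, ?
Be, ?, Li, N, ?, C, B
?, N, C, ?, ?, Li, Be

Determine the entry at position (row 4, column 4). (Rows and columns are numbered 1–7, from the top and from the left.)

He

At row 1, column 3: row 1 has {H,He,Be}; column 3 has {H,He,Li,B,C}; that leaves N.
At row 1, column 7: row 1 has {H,He,Be,N}; column 7 has {He,Be,B,C,N}; that leaves Li.
At row 4, column 3: row 4 has {H,Li,C,N}; column 3 has {H,He,Li,B,C,N}; that leaves Be.
At row 5, column 7: row 5 has {He,Li,Be,B,C,N}; column 7 has {He,Li,Be,B,C,N}; that leaves H.
At row 6, column 2: row 6 has {Li,Be,B,C,N}; column 2 has {H,Li,Be,N}; that leaves He.
At row 6, column 5: row 6 has {He,Li,Be,B,C,N}; column 5 has {He,Li,N}; that leaves H.
At row 7, column 5: row 7 has {Li,Be,C,N}; column 5 has {H,He,Li,N}; that leaves B.
At row 1, column 1: row 1 has {H,He,Li,Be,N}; column 1 has {H,Be,C,N}; that leaves B.
At row 1, column 4: row 1 has {H,He,Li,Be,B,N}; column 4 has {Li,N}; that leaves C.
At row 2, column 4: row 2 has {H,He,Li,B,N}; column 4 has {Li,C,N}; that leaves Be.
At row 2, column 5: row 2 has {H,He,Li,Be,B,N}; column 5 has {H,He,Li,B,N}; that leaves C.
At row 3, column 1: row 3 has {H,He,N}; column 1 has {H,Be,B,C,N}; that leaves Li.
At row 3, column 4: row 3 has {H,He,Li,N}; column 4 has {Li,Be,C,N}; that leaves B.
At row 3, column 5: row 3 has {H,He,Li,B,N}; column 5 has {H,He,Li,B,C,N}; that leaves Be.
At row 4, column 2: row 4 has {H,Li,Be,C,N}; column 2 has {H,He,Li,Be,N}; that leaves B.
At row 4, column 4: row 4 has {H,Li,Be,B,C,N}; column 4 has {Li,Be,B,C,N}; that leaves He.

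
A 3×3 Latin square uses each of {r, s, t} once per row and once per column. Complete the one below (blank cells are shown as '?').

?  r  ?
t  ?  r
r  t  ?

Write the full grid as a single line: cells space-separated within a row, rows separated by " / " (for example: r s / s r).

s r t / t s r / r t s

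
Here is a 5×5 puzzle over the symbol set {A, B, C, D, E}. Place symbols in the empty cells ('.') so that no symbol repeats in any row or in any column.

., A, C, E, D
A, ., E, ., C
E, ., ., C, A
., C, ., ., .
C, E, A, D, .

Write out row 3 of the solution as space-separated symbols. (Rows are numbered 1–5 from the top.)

E B D C A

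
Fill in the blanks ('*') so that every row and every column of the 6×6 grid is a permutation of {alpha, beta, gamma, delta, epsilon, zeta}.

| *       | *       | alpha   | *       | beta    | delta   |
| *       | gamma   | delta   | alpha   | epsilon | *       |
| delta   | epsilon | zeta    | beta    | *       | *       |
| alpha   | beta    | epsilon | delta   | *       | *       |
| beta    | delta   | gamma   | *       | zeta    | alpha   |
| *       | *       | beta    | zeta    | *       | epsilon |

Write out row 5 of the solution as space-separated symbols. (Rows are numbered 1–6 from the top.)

beta delta gamma epsilon zeta alpha

At row 1, column 2: row 1 has {alpha,beta,delta}; column 2 has {beta,gamma,delta,epsilon}; that leaves zeta.
At row 2, column 1: row 2 has {alpha,gamma,delta,epsilon}; column 1 has {alpha,beta,delta}; that leaves zeta.
At row 2, column 6: row 2 has {alpha,gamma,delta,epsilon,zeta}; column 6 has {alpha,delta,epsilon}; that leaves beta.
At row 3, column 6: row 3 has {beta,delta,epsilon,zeta}; column 6 has {alpha,beta,delta,epsilon}; that leaves gamma.
At row 4, column 5: row 4 has {alpha,beta,delta,epsilon}; column 5 has {beta,epsilon,zeta}; that leaves gamma.
At row 4, column 6: row 4 has {alpha,beta,gamma,delta,epsilon}; column 6 has {alpha,beta,gamma,delta,epsilon}; that leaves zeta.
At row 5, column 4: row 5 has {alpha,beta,gamma,delta,zeta}; column 4 has {alpha,beta,delta,zeta}; that leaves epsilon.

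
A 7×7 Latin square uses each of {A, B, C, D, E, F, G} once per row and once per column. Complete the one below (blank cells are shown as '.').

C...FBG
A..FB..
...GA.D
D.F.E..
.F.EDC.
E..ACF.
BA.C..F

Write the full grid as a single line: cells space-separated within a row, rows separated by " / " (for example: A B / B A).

(r1,c4): row 1 has {B,C,F,G}; column 4 has {A,C,E,F,G}, so it must be D.
(r3,c1): row 3 has {A,D,G}; column 1 has {A,B,C,D,E}, so it must be F.
(r3,c6): row 3 has {A,D,F,G}; column 6 has {B,C,F}, so it must be E.
(r4,c4): row 4 has {D,E,F}; column 4 has {A,C,D,E,F,G}, so it must be B.
(r5,c1): row 5 has {C,D,E,F}; column 1 has {A,B,C,D,E,F}, so it must be G.
(r6,c7): row 6 has {A,C,E,F}; column 7 has {D,F,G}, so it must be B.
(r7,c5): row 7 has {A,B,C,F}; column 5 has {A,B,C,D,E,F}, so it must be G.
(r7,c6): row 7 has {A,B,C,F,G}; column 6 has {B,C,E,F}, so it must be D.
(r1,c2): row 1 has {B,C,D,F,G}; column 2 has {A,F}, so it must be E.
(r1,c3): row 1 has {B,C,D,E,F,G}; column 3 has {F}, so it must be A.
(r2,c6): row 2 has {A,B,F}; column 6 has {B,C,D,E,F}, so it must be G.
(r4,c6): row 4 has {B,D,E,F}; column 6 has {B,C,D,E,F,G}, so it must be A.
(r4,c7): row 4 has {A,B,D,E,F}; column 7 has {B,D,F,G}, so it must be C.
(r5,c3): row 5 has {C,D,E,F,G}; column 3 has {A,F}, so it must be B.
(r5,c7): row 5 has {B,C,D,E,F,G}; column 7 has {B,C,D,F,G}, so it must be A.
(r7,c3): row 7 has {A,B,C,D,F,G}; column 3 has {A,B,F}, so it must be E.
(r2,c7): row 2 has {A,B,F,G}; column 7 has {A,B,C,D,F,G}, so it must be E.
(r3,c3): row 3 has {A,D,E,F,G}; column 3 has {A,B,E,F}, so it must be C.
(r4,c2): row 4 has {A,B,C,D,E,F}; column 2 has {A,E,F}, so it must be G.
(r6,c2): row 6 has {A,B,C,E,F}; column 2 has {A,E,F,G}, so it must be D.
(r6,c3): row 6 has {A,B,C,D,E,F}; column 3 has {A,B,C,E,F}, so it must be G.
(r2,c2): row 2 has {A,B,E,F,G}; column 2 has {A,D,E,F,G}, so it must be C.
(r2,c3): row 2 has {A,B,C,E,F,G}; column 3 has {A,B,C,E,F,G}, so it must be D.
(r3,c2): row 3 has {A,C,D,E,F,G}; column 2 has {A,C,D,E,F,G}, so it must be B.

C E A D F B G / A C D F B G E / F B C G A E D / D G F B E A C / G F B E D C A / E D G A C F B / B A E C G D F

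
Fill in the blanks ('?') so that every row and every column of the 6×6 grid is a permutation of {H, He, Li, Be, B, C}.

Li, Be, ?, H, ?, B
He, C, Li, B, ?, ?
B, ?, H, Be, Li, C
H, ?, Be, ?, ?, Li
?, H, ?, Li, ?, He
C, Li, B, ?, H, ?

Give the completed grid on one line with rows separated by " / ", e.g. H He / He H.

(r2,c5) = Be
(r2,c6) = H
(r3,c2) = He
(r4,c2) = B
(r5,c1) = Be
(r5,c3) = C
(r5,c5) = B
(r6,c4) = He
(r6,c6) = Be
(r1,c3) = He
(r1,c5) = C
(r4,c4) = C
(r4,c5) = He

Li Be He H C B / He C Li B Be H / B He H Be Li C / H B Be C He Li / Be H C Li B He / C Li B He H Be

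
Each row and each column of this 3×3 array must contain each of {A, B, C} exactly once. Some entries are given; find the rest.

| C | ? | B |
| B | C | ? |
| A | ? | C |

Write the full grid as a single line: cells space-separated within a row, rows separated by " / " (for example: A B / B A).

Cell (r1,c2): row 1 has {B,C}; column 2 has {C} → A.
Cell (r2,c3): row 2 has {B,C}; column 3 has {B,C} → A.
Cell (r3,c2): row 3 has {A,C}; column 2 has {A,C} → B.

C A B / B C A / A B C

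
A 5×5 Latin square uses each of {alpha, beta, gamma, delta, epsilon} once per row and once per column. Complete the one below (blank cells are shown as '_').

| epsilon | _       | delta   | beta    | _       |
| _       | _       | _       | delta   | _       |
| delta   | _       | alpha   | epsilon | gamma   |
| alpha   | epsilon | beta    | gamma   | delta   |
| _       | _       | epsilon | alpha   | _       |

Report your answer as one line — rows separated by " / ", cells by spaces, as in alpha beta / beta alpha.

epsilon gamma delta beta alpha / beta alpha gamma delta epsilon / delta beta alpha epsilon gamma / alpha epsilon beta gamma delta / gamma delta epsilon alpha beta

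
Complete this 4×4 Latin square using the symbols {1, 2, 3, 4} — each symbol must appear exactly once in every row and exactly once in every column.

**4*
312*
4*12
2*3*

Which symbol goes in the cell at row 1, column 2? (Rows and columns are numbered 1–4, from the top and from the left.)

2

(r1,c1): row 1 has {4}; column 1 has {2,3,4}, so it must be 1.
(r1,c4): row 1 has {1,4}; column 4 has {2}, so it must be 3.
(r2,c4): row 2 has {1,2,3}; column 4 has {2,3}, so it must be 4.
(r3,c2): row 3 has {1,2,4}; column 2 has {1}, so it must be 3.
(r4,c2): row 4 has {2,3}; column 2 has {1,3}, so it must be 4.
(r4,c4): row 4 has {2,3,4}; column 4 has {2,3,4}, so it must be 1.
(r1,c2): row 1 has {1,3,4}; column 2 has {1,3,4}, so it must be 2.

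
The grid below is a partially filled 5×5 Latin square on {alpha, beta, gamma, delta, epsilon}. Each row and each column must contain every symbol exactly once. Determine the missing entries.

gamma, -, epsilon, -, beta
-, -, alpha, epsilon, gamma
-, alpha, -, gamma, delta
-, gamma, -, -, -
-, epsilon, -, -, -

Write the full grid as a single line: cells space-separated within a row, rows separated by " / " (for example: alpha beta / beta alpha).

gamma delta epsilon alpha beta / delta beta alpha epsilon gamma / epsilon alpha beta gamma delta / alpha gamma delta beta epsilon / beta epsilon gamma delta alpha

Cell (r1,c2): row 1 has {beta,gamma,epsilon}; column 2 has {alpha,gamma,epsilon} → delta.
Cell (r1,c4): row 1 has {beta,gamma,delta,epsilon}; column 4 has {gamma,epsilon} → alpha.
Cell (r2,c2): row 2 has {alpha,gamma,epsilon}; column 2 has {alpha,gamma,delta,epsilon} → beta.
Cell (r3,c3): row 3 has {alpha,gamma,delta}; column 3 has {alpha,epsilon} → beta.
Cell (r4,c3): row 4 has {gamma}; column 3 has {alpha,beta,epsilon} → delta.
Cell (r4,c4): row 4 has {gamma,delta}; column 4 has {alpha,gamma,epsilon} → beta.
Cell (r5,c3): row 5 has {epsilon}; column 3 has {alpha,beta,delta,epsilon} → gamma.
Cell (r5,c4): row 5 has {gamma,epsilon}; column 4 has {alpha,beta,gamma,epsilon} → delta.
Cell (r5,c5): row 5 has {gamma,delta,epsilon}; column 5 has {beta,gamma,delta} → alpha.
Cell (r2,c1): row 2 has {alpha,beta,gamma,epsilon}; column 1 has {gamma} → delta.
Cell (r3,c1): row 3 has {alpha,beta,gamma,delta}; column 1 has {gamma,delta} → epsilon.
Cell (r4,c1): row 4 has {beta,gamma,delta}; column 1 has {gamma,delta,epsilon} → alpha.
Cell (r4,c5): row 4 has {alpha,beta,gamma,delta}; column 5 has {alpha,beta,gamma,delta} → epsilon.
Cell (r5,c1): row 5 has {alpha,gamma,delta,epsilon}; column 1 has {alpha,gamma,delta,epsilon} → beta.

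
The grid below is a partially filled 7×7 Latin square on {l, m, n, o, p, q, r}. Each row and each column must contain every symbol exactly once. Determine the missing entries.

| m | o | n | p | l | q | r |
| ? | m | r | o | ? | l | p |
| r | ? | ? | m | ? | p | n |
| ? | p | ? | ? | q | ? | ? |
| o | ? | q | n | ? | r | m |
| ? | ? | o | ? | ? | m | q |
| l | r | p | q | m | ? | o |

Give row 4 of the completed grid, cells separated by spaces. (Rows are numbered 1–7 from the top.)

Cell (r2,c5): row 2 has {l,m,o,p,r}; column 5 has {l,m,q} → n.
Cell (r3,c3): row 3 has {m,n,p,r}; column 3 has {n,o,p,q,r} → l.
Cell (r3,c5): row 3 has {l,m,n,p,r}; column 5 has {l,m,n,q} → o.
Cell (r4,c1): row 4 has {p,q}; column 1 has {l,m,o,r} → n.
Cell (r4,c3): row 4 has {n,p,q}; column 3 has {l,n,o,p,q,r} → m.
Cell (r4,c6): row 4 has {m,n,p,q}; column 6 has {l,m,p,q,r} → o.
Cell (r4,c7): row 4 has {m,n,o,p,q}; column 7 has {m,n,o,p,q,r} → l.
Cell (r5,c2): row 5 has {m,n,o,q,r}; column 2 has {m,o,p,r} → l.
Cell (r5,c5): row 5 has {l,m,n,o,q,r}; column 5 has {l,m,n,o,q} → p.
Cell (r6,c1): row 6 has {m,o,q}; column 1 has {l,m,n,o,r} → p.
Cell (r6,c2): row 6 has {m,o,p,q}; column 2 has {l,m,o,p,r} → n.
Cell (r6,c5): row 6 has {m,n,o,p,q}; column 5 has {l,m,n,o,p,q} → r.
Cell (r7,c6): row 7 has {l,m,o,p,q,r}; column 6 has {l,m,o,p,q,r} → n.
Cell (r2,c1): row 2 has {l,m,n,o,p,r}; column 1 has {l,m,n,o,p,r} → q.
Cell (r3,c2): row 3 has {l,m,n,o,p,r}; column 2 has {l,m,n,o,p,r} → q.
Cell (r4,c4): row 4 has {l,m,n,o,p,q}; column 4 has {m,n,o,p,q} → r.

n p m r q o l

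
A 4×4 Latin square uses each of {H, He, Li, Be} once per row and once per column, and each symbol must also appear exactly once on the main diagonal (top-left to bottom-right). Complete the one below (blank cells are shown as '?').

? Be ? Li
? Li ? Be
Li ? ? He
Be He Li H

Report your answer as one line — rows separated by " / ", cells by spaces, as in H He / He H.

He Be H Li / H Li He Be / Li H Be He / Be He Li H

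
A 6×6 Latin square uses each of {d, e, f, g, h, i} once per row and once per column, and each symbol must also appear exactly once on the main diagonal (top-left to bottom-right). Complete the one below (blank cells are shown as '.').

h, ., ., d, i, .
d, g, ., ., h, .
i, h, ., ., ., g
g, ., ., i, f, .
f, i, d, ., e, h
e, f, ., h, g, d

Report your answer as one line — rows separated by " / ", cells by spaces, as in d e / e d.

h e g d i f / d g e f h i / i h f e d g / g d h i f e / f i d g e h / e f i h g d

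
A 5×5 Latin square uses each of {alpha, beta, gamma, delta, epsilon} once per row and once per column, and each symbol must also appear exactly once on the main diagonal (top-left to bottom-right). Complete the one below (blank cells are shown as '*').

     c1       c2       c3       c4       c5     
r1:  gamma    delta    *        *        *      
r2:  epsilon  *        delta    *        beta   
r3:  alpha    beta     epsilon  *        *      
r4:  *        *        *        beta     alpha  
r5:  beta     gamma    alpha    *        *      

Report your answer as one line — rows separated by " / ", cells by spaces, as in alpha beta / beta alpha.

gamma delta beta alpha epsilon / epsilon alpha delta gamma beta / alpha beta epsilon delta gamma / delta epsilon gamma beta alpha / beta gamma alpha epsilon delta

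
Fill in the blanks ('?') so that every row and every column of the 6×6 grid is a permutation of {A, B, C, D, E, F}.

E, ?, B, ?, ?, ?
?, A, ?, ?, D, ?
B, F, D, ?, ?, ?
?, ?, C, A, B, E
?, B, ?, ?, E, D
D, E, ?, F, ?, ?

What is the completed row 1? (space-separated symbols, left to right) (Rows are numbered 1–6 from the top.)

(r4,c1) = F
(r4,c2) = D
(r5,c4) = C
(r6,c3) = A
(r6,c5) = C
(r6,c6) = B
(r1,c2) = C
(r1,c4) = D
(r2,c1) = C
(r2,c6) = F
(r3,c4) = E
(r3,c5) = A
(r3,c6) = C
(r5,c1) = A
(r5,c3) = F
(r1,c5) = F
(r1,c6) = A

E C B D F A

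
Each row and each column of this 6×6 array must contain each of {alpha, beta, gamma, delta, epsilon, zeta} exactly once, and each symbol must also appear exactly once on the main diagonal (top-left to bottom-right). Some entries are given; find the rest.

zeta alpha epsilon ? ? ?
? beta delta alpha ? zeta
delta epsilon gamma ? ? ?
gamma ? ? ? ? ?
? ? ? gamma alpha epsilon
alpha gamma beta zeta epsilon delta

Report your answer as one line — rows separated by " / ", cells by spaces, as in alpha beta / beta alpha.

(r2,c1) = epsilon
(r2,c5) = gamma
(r3,c4) = beta
(r3,c5) = zeta
(r3,c6) = alpha
(r4,c4) = epsilon
(r4,c6) = beta
(r5,c1) = beta
(r5,c3) = zeta
(r1,c4) = delta
(r1,c5) = beta
(r1,c6) = gamma
(r4,c3) = alpha
(r4,c5) = delta
(r5,c2) = delta
(r4,c2) = zeta

zeta alpha epsilon delta beta gamma / epsilon beta delta alpha gamma zeta / delta epsilon gamma beta zeta alpha / gamma zeta alpha epsilon delta beta / beta delta zeta gamma alpha epsilon / alpha gamma beta zeta epsilon delta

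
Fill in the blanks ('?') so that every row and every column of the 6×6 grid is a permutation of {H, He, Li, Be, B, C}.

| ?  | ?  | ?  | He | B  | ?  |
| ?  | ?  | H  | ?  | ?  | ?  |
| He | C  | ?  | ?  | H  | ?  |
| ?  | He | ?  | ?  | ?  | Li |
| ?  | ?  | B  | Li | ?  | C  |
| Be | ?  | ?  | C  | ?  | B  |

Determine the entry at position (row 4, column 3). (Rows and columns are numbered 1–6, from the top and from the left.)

C

(r3,c6) = Be
(r5,c1) = H
(r5,c2) = Be
(r5,c5) = He
(r6,c5) = Li
(r1,c6) = H
(r2,c6) = He
(r3,c3) = Li
(r3,c4) = B
(r6,c2) = H
(r6,c3) = He
(r1,c2) = Li
(r2,c2) = B
(r2,c4) = Be
(r2,c5) = C
(r4,c4) = H
(r4,c5) = Be
(r1,c1) = C
(r1,c3) = Be
(r2,c1) = Li
(r4,c1) = B
(r4,c3) = C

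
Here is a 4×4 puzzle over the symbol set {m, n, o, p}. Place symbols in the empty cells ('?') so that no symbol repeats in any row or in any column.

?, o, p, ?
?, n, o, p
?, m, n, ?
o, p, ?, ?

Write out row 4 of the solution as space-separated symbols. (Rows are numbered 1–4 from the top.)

o p m n

Cell (r2,c1): row 2 has {n,o,p}; column 1 has {o} → m.
Cell (r3,c1): row 3 has {m,n}; column 1 has {m,o} → p.
Cell (r3,c4): row 3 has {m,n,p}; column 4 has {p} → o.
Cell (r4,c3): row 4 has {o,p}; column 3 has {n,o,p} → m.
Cell (r4,c4): row 4 has {m,o,p}; column 4 has {o,p} → n.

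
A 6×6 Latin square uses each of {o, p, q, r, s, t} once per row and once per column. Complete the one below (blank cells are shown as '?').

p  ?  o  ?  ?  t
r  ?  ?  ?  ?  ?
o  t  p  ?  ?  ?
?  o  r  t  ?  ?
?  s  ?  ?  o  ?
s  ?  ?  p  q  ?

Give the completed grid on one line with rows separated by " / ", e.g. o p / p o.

(r4,c1) = q
(r5,c1) = t
(r5,c3) = q
(r5,c4) = r
(r5,c6) = p
(r6,c2) = r
(r6,c3) = t
(r6,c6) = o
(r1,c2) = q
(r1,c4) = s
(r1,c5) = r
(r2,c2) = p
(r2,c3) = s
(r2,c5) = t
(r2,c6) = q
(r3,c4) = q
(r3,c5) = s
(r3,c6) = r
(r4,c5) = p
(r4,c6) = s
(r2,c4) = o

p q o s r t / r p s o t q / o t p q s r / q o r t p s / t s q r o p / s r t p q o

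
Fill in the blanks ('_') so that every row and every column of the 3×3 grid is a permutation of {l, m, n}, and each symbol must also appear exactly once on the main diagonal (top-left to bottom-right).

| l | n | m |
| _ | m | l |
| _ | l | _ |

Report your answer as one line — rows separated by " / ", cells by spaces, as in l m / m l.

(r2,c1) = n
(r3,c1) = m
(r3,c3) = n

l n m / n m l / m l n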